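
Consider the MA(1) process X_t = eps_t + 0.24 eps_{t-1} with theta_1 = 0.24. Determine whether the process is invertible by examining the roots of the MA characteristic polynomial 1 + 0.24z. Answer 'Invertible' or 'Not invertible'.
\text{Invertible}

The MA(q) characteristic polynomial is P(z) = 1 + 0.24z.
Invertibility requires all roots to lie outside the unit circle, i.e. |z| > 1 for every root.
This is linear in z: 1 + (0.24) z = 0  =>  z = -1/(0.24) = -4.166667,  |z| = 4.166667.
Moduli of all roots: 4.1667.
All moduli strictly greater than 1? Yes.
Verdict: Invertible.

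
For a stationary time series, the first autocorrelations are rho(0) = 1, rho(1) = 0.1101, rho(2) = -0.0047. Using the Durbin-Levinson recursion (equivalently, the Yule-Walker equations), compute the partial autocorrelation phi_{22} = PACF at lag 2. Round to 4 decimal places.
\phi_{22} = -0.0170

The PACF at lag k is phi_{kk}, the last component of the solution
to the Yule-Walker system G_k phi = r_k where
  (G_k)_{ij} = rho(|i - j|), (r_k)_i = rho(i), i,j = 1..k.
Equivalently, Durbin-Levinson gives phi_{kk} iteratively:
  phi_{11} = rho(1)
  phi_{kk} = [rho(k) - sum_{j=1..k-1} phi_{k-1,j} rho(k-j)]
            / [1 - sum_{j=1..k-1} phi_{k-1,j} rho(j)],
  phi_{k,j} = phi_{k-1,j} - phi_{kk} phi_{k-1,k-j},  j = 1..k-1.
Step k = 1:
  phi_11 = rho(1) = 0.1101.
Step k = 2:
  phi_22 = [rho(2) - phi_11 rho(1)] / [1 - phi_11 rho(1)] = [-0.0047 - (0.1101)(0.1101)] / [1 - (0.1101)(0.1101)]
         = -0.01682201 / 0.98787799 = -0.017.
Therefore phi_{22} = -0.0170.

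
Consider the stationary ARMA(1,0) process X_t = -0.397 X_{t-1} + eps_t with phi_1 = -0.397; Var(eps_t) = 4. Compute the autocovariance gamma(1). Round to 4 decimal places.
\gamma(1) = -1.8851

Multiply the model equation by X_{t-k} and take expectations. With theta_0 = psi_0 = 1 and psi_j the MA(infinity) weights, this gives
  gamma(k) - sum_i phi_i gamma(k-i) = c_k,
  c_k = sigma^2 * sum_{j=k..q} theta_j psi_{j-k}   (c_k = 0 for k > q),
using gamma(-m) = gamma(m).
Pure AR (q = 0): c_0 = sigma^2 = 4, c_k = 0 for k >= 1.
Equations for k = 0 and k = 1 (AR order 1):
  gamma(0) = phi_1 gamma(1) + c_0
  gamma(1) = phi_1 gamma(0) + c_1
Substituting the second into the first: gamma(0) (1 - phi_1^2) = c_0 + phi_1 c_1, so
  gamma(0) = c_0 / (1 - phi_1^2) = 4 / (1 - (-0.397)^2) = 4 / 0.842391 = 4.748389.
  gamma(1) = phi_1 gamma(0) = (-0.397)(4.748389) = -1.88511.
Therefore gamma(1) = -1.8851 (to 4 decimal places).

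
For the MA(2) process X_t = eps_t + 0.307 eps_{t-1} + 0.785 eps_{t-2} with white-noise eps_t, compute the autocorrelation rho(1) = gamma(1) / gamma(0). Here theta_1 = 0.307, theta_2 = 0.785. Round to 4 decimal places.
\rho(1) = 0.3204

For an MA(q) process with theta_0 = 1, the autocovariance is
  gamma(k) = sigma^2 * sum_{i=0..q-k} theta_i * theta_{i+k},
and rho(k) = gamma(k) / gamma(0). Sigma^2 cancels.
  numerator   = (1)*(0.307) + (0.307)*(0.785) = 0.547995.
  denominator = (1)^2 + (0.307)^2 + (0.785)^2 = 1.710474.
  rho(1) = 0.547995 / 1.710474 = 0.3204.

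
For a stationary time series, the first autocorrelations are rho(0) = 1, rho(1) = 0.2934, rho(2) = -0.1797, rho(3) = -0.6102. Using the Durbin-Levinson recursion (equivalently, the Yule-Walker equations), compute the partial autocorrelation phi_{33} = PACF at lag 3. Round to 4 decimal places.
\phi_{33} = -0.5460

The PACF at lag k is phi_{kk}, the last component of the solution
to the Yule-Walker system G_k phi = r_k where
  (G_k)_{ij} = rho(|i - j|), (r_k)_i = rho(i), i,j = 1..k.
Equivalently, Durbin-Levinson gives phi_{kk} iteratively:
  phi_{11} = rho(1)
  phi_{kk} = [rho(k) - sum_{j=1..k-1} phi_{k-1,j} rho(k-j)]
            / [1 - sum_{j=1..k-1} phi_{k-1,j} rho(j)],
  phi_{k,j} = phi_{k-1,j} - phi_{kk} phi_{k-1,k-j},  j = 1..k-1.
Step k = 1:
  phi_11 = rho(1) = 0.2934.
Step k = 2:
  phi_22 = [rho(2) - phi_11 rho(1)] / [1 - phi_11 rho(1)] = [-0.1797 - (0.2934)(0.2934)] / [1 - (0.2934)(0.2934)]
         = -0.26578356 / 0.91391644 = -0.290818.
  Update: phi_21 = phi_11 - phi_22 phi_11 = 0.2934 - (-0.290818)(0.2934) = 0.378726.
Step k = 3:
  phi_33 = [rho(3) - phi_21 rho(2) - phi_22 rho(1)] / [1 - phi_21 rho(1) - phi_22 rho(2)]
    numerator   = -0.6102 - (0.378726)(-0.1797) - (-0.290818)(0.2934) = -0.45681686
    denominator = 1 - (0.378726)(0.2934) - (-0.290818)(-0.1797) = 0.83662174
  phi_33 = -0.45681686 / 0.83662174 = -0.546.
Therefore phi_{33} = -0.5460.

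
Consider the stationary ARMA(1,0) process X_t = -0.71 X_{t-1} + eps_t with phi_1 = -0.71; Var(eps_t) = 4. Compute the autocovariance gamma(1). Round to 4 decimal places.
\gamma(1) = -5.7270

Multiply the model equation by X_{t-k} and take expectations. With theta_0 = psi_0 = 1 and psi_j the MA(infinity) weights, this gives
  gamma(k) - sum_i phi_i gamma(k-i) = c_k,
  c_k = sigma^2 * sum_{j=k..q} theta_j psi_{j-k}   (c_k = 0 for k > q),
using gamma(-m) = gamma(m).
Pure AR (q = 0): c_0 = sigma^2 = 4, c_k = 0 for k >= 1.
Equations for k = 0 and k = 1 (AR order 1):
  gamma(0) = phi_1 gamma(1) + c_0
  gamma(1) = phi_1 gamma(0) + c_1
Substituting the second into the first: gamma(0) (1 - phi_1^2) = c_0 + phi_1 c_1, so
  gamma(0) = c_0 / (1 - phi_1^2) = 4 / (1 - (-0.71)^2) = 4 / 0.4959 = 8.066142.
  gamma(1) = phi_1 gamma(0) = (-0.71)(8.066142) = -5.726961.
Therefore gamma(1) = -5.7270 (to 4 decimal places).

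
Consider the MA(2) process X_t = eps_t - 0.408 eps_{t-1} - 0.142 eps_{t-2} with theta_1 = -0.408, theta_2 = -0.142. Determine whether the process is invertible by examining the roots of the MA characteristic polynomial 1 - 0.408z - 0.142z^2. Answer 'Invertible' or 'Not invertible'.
\text{Invertible}

The MA(q) characteristic polynomial is P(z) = 1 - 0.408z - 0.142z^2.
Invertibility requires all roots to lie outside the unit circle, i.e. |z| > 1 for every root.
Set 1 + (-0.408) z + (-0.142) z^2 = 0, i.e. a z^2 + b z + c = 0 with a = -0.142, b = -0.408, c = 1.
Discriminant D = b^2 - 4ac = (-0.408)^2 - 4*(-0.142)*1 = 0.166464 - (-0.568) = 0.734464.
D >= 0, so the roots are real: z = (-b +/- sqrt(D)) / (2a) = (0.408 +/- 0.857009) / (-0.284).
  z_1 = (0.408 + 0.857009) / (-0.284) = -4.4543,   |z_1| = 4.4543.
  z_2 = (0.408 - 0.857009) / (-0.284) = 1.581,   |z_2| = 1.581.
Moduli of all roots: 4.4543, 1.5810.
All moduli strictly greater than 1? Yes.
Verdict: Invertible.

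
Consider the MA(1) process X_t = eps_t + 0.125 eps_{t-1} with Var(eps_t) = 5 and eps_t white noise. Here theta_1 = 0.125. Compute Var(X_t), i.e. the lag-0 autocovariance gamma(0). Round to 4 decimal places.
\gamma(0) = 5.0781

For an MA(q) process X_t = eps_t + sum_i theta_i eps_{t-i} with
Var(eps_t) = sigma^2, the variance is
  gamma(0) = sigma^2 * (1 + sum_i theta_i^2).
  sum_i theta_i^2 = (0.125)^2 = 0.015625.
  gamma(0) = 5 * (1 + 0.015625) = 5 * 1.015625 = 5.078125, which rounds to 5.0781.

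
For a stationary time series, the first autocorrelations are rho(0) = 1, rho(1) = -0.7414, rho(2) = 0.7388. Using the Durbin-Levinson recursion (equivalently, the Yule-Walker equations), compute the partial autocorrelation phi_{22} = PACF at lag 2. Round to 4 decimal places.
\phi_{22} = 0.4200

The PACF at lag k is phi_{kk}, the last component of the solution
to the Yule-Walker system G_k phi = r_k where
  (G_k)_{ij} = rho(|i - j|), (r_k)_i = rho(i), i,j = 1..k.
Equivalently, Durbin-Levinson gives phi_{kk} iteratively:
  phi_{11} = rho(1)
  phi_{kk} = [rho(k) - sum_{j=1..k-1} phi_{k-1,j} rho(k-j)]
            / [1 - sum_{j=1..k-1} phi_{k-1,j} rho(j)],
  phi_{k,j} = phi_{k-1,j} - phi_{kk} phi_{k-1,k-j},  j = 1..k-1.
Step k = 1:
  phi_11 = rho(1) = -0.7414.
Step k = 2:
  phi_22 = [rho(2) - phi_11 rho(1)] / [1 - phi_11 rho(1)] = [0.7388 - (-0.7414)(-0.7414)] / [1 - (-0.7414)(-0.7414)]
         = 0.18912604 / 0.45032604 = 0.42.
Therefore phi_{22} = 0.4200.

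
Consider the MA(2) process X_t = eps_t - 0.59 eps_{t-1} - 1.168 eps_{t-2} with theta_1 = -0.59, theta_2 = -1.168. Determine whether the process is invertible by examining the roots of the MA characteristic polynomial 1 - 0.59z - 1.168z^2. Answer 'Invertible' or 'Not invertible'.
\text{Not invertible}

The MA(q) characteristic polynomial is P(z) = 1 - 0.59z - 1.168z^2.
Invertibility requires all roots to lie outside the unit circle, i.e. |z| > 1 for every root.
Set 1 + (-0.59) z + (-1.168) z^2 = 0, i.e. a z^2 + b z + c = 0 with a = -1.168, b = -0.59, c = 1.
Discriminant D = b^2 - 4ac = (-0.59)^2 - 4*(-1.168)*1 = 0.3481 - (-4.672) = 5.0201.
D >= 0, so the roots are real: z = (-b +/- sqrt(D)) / (2a) = (0.59 +/- 2.240558) / (-2.336).
  z_1 = (0.59 + 2.240558) / (-2.336) = -1.2117,   |z_1| = 1.2117.
  z_2 = (0.59 - 2.240558) / (-2.336) = 0.7066,   |z_2| = 0.7066.
Moduli of all roots: 1.2117, 0.7066.
All moduli strictly greater than 1? No.
Verdict: Not invertible.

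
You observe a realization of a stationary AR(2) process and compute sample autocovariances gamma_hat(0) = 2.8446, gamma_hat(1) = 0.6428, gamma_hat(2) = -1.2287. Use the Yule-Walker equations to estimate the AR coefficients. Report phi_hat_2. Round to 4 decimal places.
\hat\phi_{2} = -0.5090

The Yule-Walker equations for an AR(p) process read, in matrix form,
  Gamma_p phi = r_p,   with   (Gamma_p)_{ij} = gamma(|i - j|),
                       (r_p)_i = gamma(i),   i,j = 1..p.
Substitute the sample gammas (Toeplitz matrix and right-hand side of size 2):
  Gamma_p = [[2.8446, 0.6428], [0.6428, 2.8446]]
  r_p     = [0.6428, -1.2287]
Written out:
  2.8446 phi_1 + 0.6428 phi_2 = 0.6428
  0.6428 phi_1 + 2.8446 phi_2 = -1.2287
Solve by Cramer's rule:
  det = gamma(0)^2 - gamma(1)^2 = (2.8446)^2 - (0.6428)^2 = 8.09174916 - 0.41319184 = 7.67855732
  phi_hat_1 = [gamma(1) gamma(0) - gamma(1) gamma(2)] / det = [(0.6428)(2.8446) - (0.6428)(-1.2287)] / 7.67855732 = 2.61831724 / 7.67855732 = 0.341
  phi_hat_2 = [gamma(0) gamma(2) - gamma(1)^2] / det = [(2.8446)(-1.2287) - (0.6428)^2] / 7.67855732 = -3.90835186 / 7.67855732 = -0.509
So phi_hat = [0.3410, -0.5090].
Therefore phi_hat_2 = -0.5090.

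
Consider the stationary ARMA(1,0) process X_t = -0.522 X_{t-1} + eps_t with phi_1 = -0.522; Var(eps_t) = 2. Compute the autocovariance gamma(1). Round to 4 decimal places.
\gamma(1) = -1.4350

Multiply the model equation by X_{t-k} and take expectations. With theta_0 = psi_0 = 1 and psi_j the MA(infinity) weights, this gives
  gamma(k) - sum_i phi_i gamma(k-i) = c_k,
  c_k = sigma^2 * sum_{j=k..q} theta_j psi_{j-k}   (c_k = 0 for k > q),
using gamma(-m) = gamma(m).
Pure AR (q = 0): c_0 = sigma^2 = 2, c_k = 0 for k >= 1.
Equations for k = 0 and k = 1 (AR order 1):
  gamma(0) = phi_1 gamma(1) + c_0
  gamma(1) = phi_1 gamma(0) + c_1
Substituting the second into the first: gamma(0) (1 - phi_1^2) = c_0 + phi_1 c_1, so
  gamma(0) = c_0 / (1 - phi_1^2) = 2 / (1 - (-0.522)^2) = 2 / 0.727516 = 2.74908.
  gamma(1) = phi_1 gamma(0) = (-0.522)(2.74908) = -1.43502.
Therefore gamma(1) = -1.4350 (to 4 decimal places).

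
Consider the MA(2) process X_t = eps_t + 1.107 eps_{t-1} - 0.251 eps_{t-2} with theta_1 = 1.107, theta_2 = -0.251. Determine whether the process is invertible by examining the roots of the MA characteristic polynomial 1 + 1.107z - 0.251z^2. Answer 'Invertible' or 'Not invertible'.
\text{Not invertible}

The MA(q) characteristic polynomial is P(z) = 1 + 1.107z - 0.251z^2.
Invertibility requires all roots to lie outside the unit circle, i.e. |z| > 1 for every root.
Set 1 + (1.107) z + (-0.251) z^2 = 0, i.e. a z^2 + b z + c = 0 with a = -0.251, b = 1.107, c = 1.
Discriminant D = b^2 - 4ac = (1.107)^2 - 4*(-0.251)*1 = 1.225449 - (-1.004) = 2.229449.
D >= 0, so the roots are real: z = (-b +/- sqrt(D)) / (2a) = (-1.107 +/- 1.493134) / (-0.502).
  z_1 = (-1.107 + 1.493134) / (-0.502) = -0.7692,   |z_1| = 0.7692.
  z_2 = (-1.107 - 1.493134) / (-0.502) = 5.1795,   |z_2| = 5.1795.
Moduli of all roots: 0.7692, 5.1795.
All moduli strictly greater than 1? No.
Verdict: Not invertible.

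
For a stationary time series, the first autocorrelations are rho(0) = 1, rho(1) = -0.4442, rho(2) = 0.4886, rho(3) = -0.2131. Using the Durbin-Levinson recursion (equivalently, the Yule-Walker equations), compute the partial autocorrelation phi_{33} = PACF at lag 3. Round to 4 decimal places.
\phi_{33} = 0.1239

The PACF at lag k is phi_{kk}, the last component of the solution
to the Yule-Walker system G_k phi = r_k where
  (G_k)_{ij} = rho(|i - j|), (r_k)_i = rho(i), i,j = 1..k.
Equivalently, Durbin-Levinson gives phi_{kk} iteratively:
  phi_{11} = rho(1)
  phi_{kk} = [rho(k) - sum_{j=1..k-1} phi_{k-1,j} rho(k-j)]
            / [1 - sum_{j=1..k-1} phi_{k-1,j} rho(j)],
  phi_{k,j} = phi_{k-1,j} - phi_{kk} phi_{k-1,k-j},  j = 1..k-1.
Step k = 1:
  phi_11 = rho(1) = -0.4442.
Step k = 2:
  phi_22 = [rho(2) - phi_11 rho(1)] / [1 - phi_11 rho(1)] = [0.4886 - (-0.4442)(-0.4442)] / [1 - (-0.4442)(-0.4442)]
         = 0.29128636 / 0.80268636 = 0.362889.
  Update: phi_21 = phi_11 - phi_22 phi_11 = -0.4442 - (0.362889)(-0.4442) = -0.283005.
Step k = 3:
  phi_33 = [rho(3) - phi_21 rho(2) - phi_22 rho(1)] / [1 - phi_21 rho(1) - phi_22 rho(2)]
    numerator   = -0.2131 - (-0.283005)(0.4886) - (0.362889)(-0.4442) = 0.08637148
    denominator = 1 - (-0.283005)(-0.4442) - (0.362889)(0.4886) = 0.69698163
  phi_33 = 0.08637148 / 0.69698163 = 0.1239.
Therefore phi_{33} = 0.1239.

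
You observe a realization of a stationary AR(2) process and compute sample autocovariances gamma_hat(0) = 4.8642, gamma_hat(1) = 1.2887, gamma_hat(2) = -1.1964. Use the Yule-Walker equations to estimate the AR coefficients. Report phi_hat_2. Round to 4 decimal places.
\hat\phi_{2} = -0.3400

The Yule-Walker equations for an AR(p) process read, in matrix form,
  Gamma_p phi = r_p,   with   (Gamma_p)_{ij} = gamma(|i - j|),
                       (r_p)_i = gamma(i),   i,j = 1..p.
Substitute the sample gammas (Toeplitz matrix and right-hand side of size 2):
  Gamma_p = [[4.8642, 1.2887], [1.2887, 4.8642]]
  r_p     = [1.2887, -1.1964]
Written out:
  4.8642 phi_1 + 1.2887 phi_2 = 1.2887
  1.2887 phi_1 + 4.8642 phi_2 = -1.1964
Solve by Cramer's rule:
  det = gamma(0)^2 - gamma(1)^2 = (4.8642)^2 - (1.2887)^2 = 23.66044164 - 1.66074769 = 21.99969395
  phi_hat_1 = [gamma(1) gamma(0) - gamma(1) gamma(2)] / det = [(1.2887)(4.8642) - (1.2887)(-1.1964)] / 21.99969395 = 7.81029522 / 21.99969395 = 0.355
  phi_hat_2 = [gamma(0) gamma(2) - gamma(1)^2] / det = [(4.8642)(-1.1964) - (1.2887)^2] / 21.99969395 = -7.48027657 / 21.99969395 = -0.34
So phi_hat = [0.3550, -0.3400].
Therefore phi_hat_2 = -0.3400.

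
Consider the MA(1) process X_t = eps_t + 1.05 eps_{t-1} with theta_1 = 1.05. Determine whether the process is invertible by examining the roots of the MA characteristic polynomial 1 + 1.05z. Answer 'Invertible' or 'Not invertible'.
\text{Not invertible}

The MA(q) characteristic polynomial is P(z) = 1 + 1.05z.
Invertibility requires all roots to lie outside the unit circle, i.e. |z| > 1 for every root.
This is linear in z: 1 + (1.05) z = 0  =>  z = -1/(1.05) = -0.952381,  |z| = 0.952381.
Moduli of all roots: 0.9524.
All moduli strictly greater than 1? No.
Verdict: Not invertible.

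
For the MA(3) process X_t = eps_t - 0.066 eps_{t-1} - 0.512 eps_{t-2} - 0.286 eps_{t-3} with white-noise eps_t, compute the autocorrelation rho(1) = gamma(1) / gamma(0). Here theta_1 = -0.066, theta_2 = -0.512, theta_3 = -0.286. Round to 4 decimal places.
\rho(1) = 0.0847

For an MA(q) process with theta_0 = 1, the autocovariance is
  gamma(k) = sigma^2 * sum_{i=0..q-k} theta_i * theta_{i+k},
and rho(k) = gamma(k) / gamma(0). Sigma^2 cancels.
  numerator   = (1)*(-0.066) + (-0.066)*(-0.512) + (-0.512)*(-0.286) = 0.114224.
  denominator = (1)^2 + (-0.066)^2 + (-0.512)^2 + (-0.286)^2 = 1.348296.
  rho(1) = 0.114224 / 1.348296 = 0.0847.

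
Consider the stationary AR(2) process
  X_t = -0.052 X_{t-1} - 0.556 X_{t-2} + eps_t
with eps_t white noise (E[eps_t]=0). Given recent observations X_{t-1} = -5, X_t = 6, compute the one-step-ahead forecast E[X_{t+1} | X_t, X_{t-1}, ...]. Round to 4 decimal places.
E[X_{t+1} \mid \mathcal F_t] = 2.4680

For an AR(p) model X_t = c + sum_i phi_i X_{t-i} + eps_t, the
one-step-ahead conditional mean is
  E[X_{t+1} | X_t, ...] = c + sum_i phi_i X_{t+1-i}.
Substitute known values:
  E[X_{t+1} | ...] = (-0.052) * (6) + (-0.556) * (-5)
                   = 2.4680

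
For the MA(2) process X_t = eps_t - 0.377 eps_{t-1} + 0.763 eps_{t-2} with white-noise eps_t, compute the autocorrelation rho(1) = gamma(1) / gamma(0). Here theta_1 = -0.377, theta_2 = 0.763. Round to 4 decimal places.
\rho(1) = -0.3855

For an MA(q) process with theta_0 = 1, the autocovariance is
  gamma(k) = sigma^2 * sum_{i=0..q-k} theta_i * theta_{i+k},
and rho(k) = gamma(k) / gamma(0). Sigma^2 cancels.
  numerator   = (1)*(-0.377) + (-0.377)*(0.763) = -0.664651.
  denominator = (1)^2 + (-0.377)^2 + (0.763)^2 = 1.724298.
  rho(1) = -0.664651 / 1.724298 = -0.3855.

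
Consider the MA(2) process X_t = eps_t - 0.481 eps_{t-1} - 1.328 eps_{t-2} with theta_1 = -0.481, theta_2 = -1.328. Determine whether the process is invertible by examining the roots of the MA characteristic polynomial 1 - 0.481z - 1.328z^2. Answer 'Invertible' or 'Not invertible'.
\text{Not invertible}

The MA(q) characteristic polynomial is P(z) = 1 - 0.481z - 1.328z^2.
Invertibility requires all roots to lie outside the unit circle, i.e. |z| > 1 for every root.
Set 1 + (-0.481) z + (-1.328) z^2 = 0, i.e. a z^2 + b z + c = 0 with a = -1.328, b = -0.481, c = 1.
Discriminant D = b^2 - 4ac = (-0.481)^2 - 4*(-1.328)*1 = 0.231361 - (-5.312) = 5.543361.
D >= 0, so the roots are real: z = (-b +/- sqrt(D)) / (2a) = (0.481 +/- 2.354434) / (-2.656).
  z_1 = (0.481 + 2.354434) / (-2.656) = -1.0676,   |z_1| = 1.0676.
  z_2 = (0.481 - 2.354434) / (-2.656) = 0.7054,   |z_2| = 0.7054.
Moduli of all roots: 1.0676, 0.7054.
All moduli strictly greater than 1? No.
Verdict: Not invertible.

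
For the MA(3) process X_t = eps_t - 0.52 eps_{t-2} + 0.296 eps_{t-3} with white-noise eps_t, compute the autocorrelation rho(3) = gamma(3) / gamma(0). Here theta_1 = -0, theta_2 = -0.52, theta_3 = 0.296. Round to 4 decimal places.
\rho(3) = 0.2180

For an MA(q) process with theta_0 = 1, the autocovariance is
  gamma(k) = sigma^2 * sum_{i=0..q-k} theta_i * theta_{i+k},
and rho(k) = gamma(k) / gamma(0). Sigma^2 cancels.
  numerator   = (1)*(0.296) = 0.296.
  denominator = (1)^2 + (-0)^2 + (-0.52)^2 + (0.296)^2 = 1.358016.
  rho(3) = 0.296 / 1.358016 = 0.2180.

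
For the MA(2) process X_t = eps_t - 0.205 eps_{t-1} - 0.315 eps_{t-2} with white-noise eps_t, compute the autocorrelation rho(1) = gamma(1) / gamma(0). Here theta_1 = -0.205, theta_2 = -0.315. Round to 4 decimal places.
\rho(1) = -0.1230

For an MA(q) process with theta_0 = 1, the autocovariance is
  gamma(k) = sigma^2 * sum_{i=0..q-k} theta_i * theta_{i+k},
and rho(k) = gamma(k) / gamma(0). Sigma^2 cancels.
  numerator   = (1)*(-0.205) + (-0.205)*(-0.315) = -0.140425.
  denominator = (1)^2 + (-0.205)^2 + (-0.315)^2 = 1.14125.
  rho(1) = -0.140425 / 1.14125 = -0.1230.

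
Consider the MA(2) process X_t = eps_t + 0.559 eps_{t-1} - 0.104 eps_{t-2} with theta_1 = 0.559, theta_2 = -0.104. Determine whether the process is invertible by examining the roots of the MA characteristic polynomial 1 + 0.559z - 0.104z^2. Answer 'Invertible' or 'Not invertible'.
\text{Invertible}

The MA(q) characteristic polynomial is P(z) = 1 + 0.559z - 0.104z^2.
Invertibility requires all roots to lie outside the unit circle, i.e. |z| > 1 for every root.
Set 1 + (0.559) z + (-0.104) z^2 = 0, i.e. a z^2 + b z + c = 0 with a = -0.104, b = 0.559, c = 1.
Discriminant D = b^2 - 4ac = (0.559)^2 - 4*(-0.104)*1 = 0.312481 - (-0.416) = 0.728481.
D >= 0, so the roots are real: z = (-b +/- sqrt(D)) / (2a) = (-0.559 +/- 0.853511) / (-0.208).
  z_1 = (-0.559 + 0.853511) / (-0.208) = -1.4159,   |z_1| = 1.4159.
  z_2 = (-0.559 - 0.853511) / (-0.208) = 6.7909,   |z_2| = 6.7909.
Moduli of all roots: 1.4159, 6.7909.
All moduli strictly greater than 1? Yes.
Verdict: Invertible.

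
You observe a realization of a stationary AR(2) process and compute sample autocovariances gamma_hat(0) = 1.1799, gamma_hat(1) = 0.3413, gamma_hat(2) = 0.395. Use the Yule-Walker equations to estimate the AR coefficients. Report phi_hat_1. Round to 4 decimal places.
\hat\phi_{1} = 0.2100

The Yule-Walker equations for an AR(p) process read, in matrix form,
  Gamma_p phi = r_p,   with   (Gamma_p)_{ij} = gamma(|i - j|),
                       (r_p)_i = gamma(i),   i,j = 1..p.
Substitute the sample gammas (Toeplitz matrix and right-hand side of size 2):
  Gamma_p = [[1.1799, 0.3413], [0.3413, 1.1799]]
  r_p     = [0.3413, 0.395]
Written out:
  1.1799 phi_1 + 0.3413 phi_2 = 0.3413
  0.3413 phi_1 + 1.1799 phi_2 = 0.395
Solve by Cramer's rule:
  det = gamma(0)^2 - gamma(1)^2 = (1.1799)^2 - (0.3413)^2 = 1.39216401 - 0.11648569 = 1.27567832
  phi_hat_1 = [gamma(1) gamma(0) - gamma(1) gamma(2)] / det = [(0.3413)(1.1799) - (0.3413)(0.395)] / 1.27567832 = 0.26788637 / 1.27567832 = 0.21
  phi_hat_2 = [gamma(0) gamma(2) - gamma(1)^2] / det = [(1.1799)(0.395) - (0.3413)^2] / 1.27567832 = 0.34957481 / 1.27567832 = 0.274
So phi_hat = [0.2100, 0.2740].
Therefore phi_hat_1 = 0.2100.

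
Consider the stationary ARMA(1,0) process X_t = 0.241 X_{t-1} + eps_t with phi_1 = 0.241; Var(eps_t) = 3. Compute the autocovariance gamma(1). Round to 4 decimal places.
\gamma(1) = 0.7676

Multiply the model equation by X_{t-k} and take expectations. With theta_0 = psi_0 = 1 and psi_j the MA(infinity) weights, this gives
  gamma(k) - sum_i phi_i gamma(k-i) = c_k,
  c_k = sigma^2 * sum_{j=k..q} theta_j psi_{j-k}   (c_k = 0 for k > q),
using gamma(-m) = gamma(m).
Pure AR (q = 0): c_0 = sigma^2 = 3, c_k = 0 for k >= 1.
Equations for k = 0 and k = 1 (AR order 1):
  gamma(0) = phi_1 gamma(1) + c_0
  gamma(1) = phi_1 gamma(0) + c_1
Substituting the second into the first: gamma(0) (1 - phi_1^2) = c_0 + phi_1 c_1, so
  gamma(0) = c_0 / (1 - phi_1^2) = 3 / (1 - (0.241)^2) = 3 / 0.941919 = 3.184987.
  gamma(1) = phi_1 gamma(0) = (0.241)(3.184987) = 0.767582.
Therefore gamma(1) = 0.7676 (to 4 decimal places).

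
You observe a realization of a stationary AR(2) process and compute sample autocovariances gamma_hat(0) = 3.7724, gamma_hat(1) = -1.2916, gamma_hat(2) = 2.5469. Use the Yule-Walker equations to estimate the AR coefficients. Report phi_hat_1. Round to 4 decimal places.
\hat\phi_{1} = -0.1260

The Yule-Walker equations for an AR(p) process read, in matrix form,
  Gamma_p phi = r_p,   with   (Gamma_p)_{ij} = gamma(|i - j|),
                       (r_p)_i = gamma(i),   i,j = 1..p.
Substitute the sample gammas (Toeplitz matrix and right-hand side of size 2):
  Gamma_p = [[3.7724, -1.2916], [-1.2916, 3.7724]]
  r_p     = [-1.2916, 2.5469]
Written out:
  3.7724 phi_1 - 1.2916 phi_2 = -1.2916
  -1.2916 phi_1 + 3.7724 phi_2 = 2.5469
Solve by Cramer's rule:
  det = gamma(0)^2 - gamma(1)^2 = (3.7724)^2 - (-1.2916)^2 = 14.23100176 - 1.66823056 = 12.5627712
  phi_hat_1 = [gamma(1) gamma(0) - gamma(1) gamma(2)] / det = [(-1.2916)(3.7724) - (-1.2916)(2.5469)] / 12.5627712 = -1.5828558 / 12.5627712 = -0.126
  phi_hat_2 = [gamma(0) gamma(2) - gamma(1)^2] / det = [(3.7724)(2.5469) - (-1.2916)^2] / 12.5627712 = 7.939695 / 12.5627712 = 0.632
So phi_hat = [-0.1260, 0.6320].
Therefore phi_hat_1 = -0.1260.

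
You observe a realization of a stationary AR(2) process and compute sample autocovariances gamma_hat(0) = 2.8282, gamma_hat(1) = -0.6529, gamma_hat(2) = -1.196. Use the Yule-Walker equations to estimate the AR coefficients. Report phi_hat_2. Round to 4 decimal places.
\hat\phi_{2} = -0.5030

The Yule-Walker equations for an AR(p) process read, in matrix form,
  Gamma_p phi = r_p,   with   (Gamma_p)_{ij} = gamma(|i - j|),
                       (r_p)_i = gamma(i),   i,j = 1..p.
Substitute the sample gammas (Toeplitz matrix and right-hand side of size 2):
  Gamma_p = [[2.8282, -0.6529], [-0.6529, 2.8282]]
  r_p     = [-0.6529, -1.196]
Written out:
  2.8282 phi_1 - 0.6529 phi_2 = -0.6529
  -0.6529 phi_1 + 2.8282 phi_2 = -1.196
Solve by Cramer's rule:
  det = gamma(0)^2 - gamma(1)^2 = (2.8282)^2 - (-0.6529)^2 = 7.99871524 - 0.42627841 = 7.57243683
  phi_hat_1 = [gamma(1) gamma(0) - gamma(1) gamma(2)] / det = [(-0.6529)(2.8282) - (-0.6529)(-1.196)] / 7.57243683 = -2.62740018 / 7.57243683 = -0.347
  phi_hat_2 = [gamma(0) gamma(2) - gamma(1)^2] / det = [(2.8282)(-1.196) - (-0.6529)^2] / 7.57243683 = -3.80880561 / 7.57243683 = -0.503
So phi_hat = [-0.3470, -0.5030].
Therefore phi_hat_2 = -0.5030.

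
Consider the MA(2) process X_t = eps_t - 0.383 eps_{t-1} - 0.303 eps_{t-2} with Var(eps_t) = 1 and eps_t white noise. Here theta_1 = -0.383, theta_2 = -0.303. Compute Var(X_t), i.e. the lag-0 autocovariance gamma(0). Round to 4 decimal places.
\gamma(0) = 1.2385

For an MA(q) process X_t = eps_t + sum_i theta_i eps_{t-i} with
Var(eps_t) = sigma^2, the variance is
  gamma(0) = sigma^2 * (1 + sum_i theta_i^2).
  sum_i theta_i^2 = (-0.383)^2 + (-0.303)^2 = 0.146689 + 0.091809 = 0.238498.
  gamma(0) = 1 * (1 + 0.238498) = 1 * 1.238498 = 1.238498, which rounds to 1.2385.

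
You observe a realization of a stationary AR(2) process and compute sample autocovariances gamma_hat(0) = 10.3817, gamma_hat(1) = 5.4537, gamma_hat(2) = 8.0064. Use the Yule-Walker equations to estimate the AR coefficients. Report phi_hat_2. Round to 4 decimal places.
\hat\phi_{2} = 0.6840

The Yule-Walker equations for an AR(p) process read, in matrix form,
  Gamma_p phi = r_p,   with   (Gamma_p)_{ij} = gamma(|i - j|),
                       (r_p)_i = gamma(i),   i,j = 1..p.
Substitute the sample gammas (Toeplitz matrix and right-hand side of size 2):
  Gamma_p = [[10.3817, 5.4537], [5.4537, 10.3817]]
  r_p     = [5.4537, 8.0064]
Written out:
  10.3817 phi_1 + 5.4537 phi_2 = 5.4537
  5.4537 phi_1 + 10.3817 phi_2 = 8.0064
Solve by Cramer's rule:
  det = gamma(0)^2 - gamma(1)^2 = (10.3817)^2 - (5.4537)^2 = 107.77969489 - 29.74284369 = 78.0368512
  phi_hat_1 = [gamma(1) gamma(0) - gamma(1) gamma(2)] / det = [(5.4537)(10.3817) - (5.4537)(8.0064)] / 78.0368512 = 12.95417361 / 78.0368512 = 0.166
  phi_hat_2 = [gamma(0) gamma(2) - gamma(1)^2] / det = [(10.3817)(8.0064) - (5.4537)^2] / 78.0368512 = 53.37719919 / 78.0368512 = 0.684
So phi_hat = [0.1660, 0.6840].
Therefore phi_hat_2 = 0.6840.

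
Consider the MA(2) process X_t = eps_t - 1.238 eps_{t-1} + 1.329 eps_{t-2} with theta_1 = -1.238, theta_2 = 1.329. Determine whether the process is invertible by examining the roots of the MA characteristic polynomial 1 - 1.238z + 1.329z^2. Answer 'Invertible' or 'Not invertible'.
\text{Not invertible}

The MA(q) characteristic polynomial is P(z) = 1 - 1.238z + 1.329z^2.
Invertibility requires all roots to lie outside the unit circle, i.e. |z| > 1 for every root.
Set 1 + (-1.238) z + (1.329) z^2 = 0, i.e. a z^2 + b z + c = 0 with a = 1.329, b = -1.238, c = 1.
Discriminant D = b^2 - 4ac = (-1.238)^2 - 4*(1.329)*1 = 1.532644 - (5.316) = -3.783356.
D < 0, so the roots are the complex-conjugate pair z = (-b +/- i sqrt(-D)) / (2a) = 0.4658 +/- 0.7318i.
For a conjugate pair |z|^2 = z * conj(z) = (product of roots) = c/a = 1/(1.329) = 0.752445, so |z| = sqrt(0.752445) = 0.8674 for both roots.
Moduli of all roots: 0.8674, 0.8674.
All moduli strictly greater than 1? No.
Verdict: Not invertible.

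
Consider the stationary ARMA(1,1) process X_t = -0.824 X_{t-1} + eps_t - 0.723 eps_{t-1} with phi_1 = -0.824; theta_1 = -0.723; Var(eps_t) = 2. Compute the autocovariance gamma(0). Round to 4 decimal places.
\gamma(0) = 16.9098

Multiply the model equation by X_{t-k} and take expectations. With theta_0 = psi_0 = 1 and psi_j the MA(infinity) weights, this gives
  gamma(k) - sum_i phi_i gamma(k-i) = c_k,
  c_k = sigma^2 * sum_{j=k..q} theta_j psi_{j-k}   (c_k = 0 for k > q),
using gamma(-m) = gamma(m).
psi-weights needed (psi_j = theta_j + sum_i phi_i psi_{j-i}):
  psi_1 = theta_1 + phi_1 = -0.723 + (-0.824) = -1.547
Right-hand sides:
  c_0 = sigma^2 (1 + theta_1 psi_1) = 2 * (1 + (-0.723)(-1.547)) = 2 * 2.118481 = 4.236962
  c_1 = sigma^2 theta_1 = 2 * (-0.723) = -1.446
  c_2 = 0
Equations for k = 0 and k = 1 (AR order 1):
  gamma(0) = phi_1 gamma(1) + c_0
  gamma(1) = phi_1 gamma(0) + c_1
Substituting the second into the first: gamma(0) (1 - phi_1^2) = c_0 + phi_1 c_1, so
  gamma(0) = (c_0 + phi_1 c_1) / (1 - phi_1^2) = (4.236962 + (-0.824)(-1.446)) / (1 - (-0.824)^2) = 5.428466 / 0.321024 = 16.909845.
Therefore gamma(0) = 16.9098 (to 4 decimal places).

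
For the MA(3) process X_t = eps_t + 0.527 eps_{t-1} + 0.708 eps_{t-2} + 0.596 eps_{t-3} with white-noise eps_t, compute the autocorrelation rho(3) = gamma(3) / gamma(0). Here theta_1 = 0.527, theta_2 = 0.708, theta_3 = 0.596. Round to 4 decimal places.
\rho(3) = 0.2793

For an MA(q) process with theta_0 = 1, the autocovariance is
  gamma(k) = sigma^2 * sum_{i=0..q-k} theta_i * theta_{i+k},
and rho(k) = gamma(k) / gamma(0). Sigma^2 cancels.
  numerator   = (1)*(0.596) = 0.596.
  denominator = (1)^2 + (0.527)^2 + (0.708)^2 + (0.596)^2 = 2.134209.
  rho(3) = 0.596 / 2.134209 = 0.2793.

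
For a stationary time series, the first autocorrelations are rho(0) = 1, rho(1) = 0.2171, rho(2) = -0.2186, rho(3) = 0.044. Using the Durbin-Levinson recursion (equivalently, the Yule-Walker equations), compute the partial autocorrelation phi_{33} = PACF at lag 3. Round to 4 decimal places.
\phi_{33} = 0.1880

The PACF at lag k is phi_{kk}, the last component of the solution
to the Yule-Walker system G_k phi = r_k where
  (G_k)_{ij} = rho(|i - j|), (r_k)_i = rho(i), i,j = 1..k.
Equivalently, Durbin-Levinson gives phi_{kk} iteratively:
  phi_{11} = rho(1)
  phi_{kk} = [rho(k) - sum_{j=1..k-1} phi_{k-1,j} rho(k-j)]
            / [1 - sum_{j=1..k-1} phi_{k-1,j} rho(j)],
  phi_{k,j} = phi_{k-1,j} - phi_{kk} phi_{k-1,k-j},  j = 1..k-1.
Step k = 1:
  phi_11 = rho(1) = 0.2171.
Step k = 2:
  phi_22 = [rho(2) - phi_11 rho(1)] / [1 - phi_11 rho(1)] = [-0.2186 - (0.2171)(0.2171)] / [1 - (0.2171)(0.2171)]
         = -0.26573241 / 0.95286759 = -0.278877.
  Update: phi_21 = phi_11 - phi_22 phi_11 = 0.2171 - (-0.278877)(0.2171) = 0.277644.
Step k = 3:
  phi_33 = [rho(3) - phi_21 rho(2) - phi_22 rho(1)] / [1 - phi_21 rho(1) - phi_22 rho(2)]
    numerator   = 0.044 - (0.277644)(-0.2186) - (-0.278877)(0.2171) = 0.16523709
    denominator = 1 - (0.277644)(0.2171) - (-0.278877)(-0.2186) = 0.87876106
  phi_33 = 0.16523709 / 0.87876106 = 0.188.
Therefore phi_{33} = 0.1880.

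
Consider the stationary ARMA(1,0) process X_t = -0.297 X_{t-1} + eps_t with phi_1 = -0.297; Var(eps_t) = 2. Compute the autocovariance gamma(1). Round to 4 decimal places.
\gamma(1) = -0.6515

Multiply the model equation by X_{t-k} and take expectations. With theta_0 = psi_0 = 1 and psi_j the MA(infinity) weights, this gives
  gamma(k) - sum_i phi_i gamma(k-i) = c_k,
  c_k = sigma^2 * sum_{j=k..q} theta_j psi_{j-k}   (c_k = 0 for k > q),
using gamma(-m) = gamma(m).
Pure AR (q = 0): c_0 = sigma^2 = 2, c_k = 0 for k >= 1.
Equations for k = 0 and k = 1 (AR order 1):
  gamma(0) = phi_1 gamma(1) + c_0
  gamma(1) = phi_1 gamma(0) + c_1
Substituting the second into the first: gamma(0) (1 - phi_1^2) = c_0 + phi_1 c_1, so
  gamma(0) = c_0 / (1 - phi_1^2) = 2 / (1 - (-0.297)^2) = 2 / 0.911791 = 2.193485.
  gamma(1) = phi_1 gamma(0) = (-0.297)(2.193485) = -0.651465.
Therefore gamma(1) = -0.6515 (to 4 decimal places).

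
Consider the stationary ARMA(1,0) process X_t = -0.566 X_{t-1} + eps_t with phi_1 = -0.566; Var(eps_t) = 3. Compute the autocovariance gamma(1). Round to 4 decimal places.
\gamma(1) = -2.4984

Multiply the model equation by X_{t-k} and take expectations. With theta_0 = psi_0 = 1 and psi_j the MA(infinity) weights, this gives
  gamma(k) - sum_i phi_i gamma(k-i) = c_k,
  c_k = sigma^2 * sum_{j=k..q} theta_j psi_{j-k}   (c_k = 0 for k > q),
using gamma(-m) = gamma(m).
Pure AR (q = 0): c_0 = sigma^2 = 3, c_k = 0 for k >= 1.
Equations for k = 0 and k = 1 (AR order 1):
  gamma(0) = phi_1 gamma(1) + c_0
  gamma(1) = phi_1 gamma(0) + c_1
Substituting the second into the first: gamma(0) (1 - phi_1^2) = c_0 + phi_1 c_1, so
  gamma(0) = c_0 / (1 - phi_1^2) = 3 / (1 - (-0.566)^2) = 3 / 0.679644 = 4.414076.
  gamma(1) = phi_1 gamma(0) = (-0.566)(4.414076) = -2.498367.
Therefore gamma(1) = -2.4984 (to 4 decimal places).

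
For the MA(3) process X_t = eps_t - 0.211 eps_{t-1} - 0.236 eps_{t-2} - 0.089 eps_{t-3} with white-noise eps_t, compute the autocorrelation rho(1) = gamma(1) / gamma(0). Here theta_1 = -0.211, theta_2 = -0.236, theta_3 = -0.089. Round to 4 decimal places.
\rho(1) = -0.1265

For an MA(q) process with theta_0 = 1, the autocovariance is
  gamma(k) = sigma^2 * sum_{i=0..q-k} theta_i * theta_{i+k},
and rho(k) = gamma(k) / gamma(0). Sigma^2 cancels.
  numerator   = (1)*(-0.211) + (-0.211)*(-0.236) + (-0.236)*(-0.089) = -0.1402.
  denominator = (1)^2 + (-0.211)^2 + (-0.236)^2 + (-0.089)^2 = 1.108138.
  rho(1) = -0.1402 / 1.108138 = -0.1265.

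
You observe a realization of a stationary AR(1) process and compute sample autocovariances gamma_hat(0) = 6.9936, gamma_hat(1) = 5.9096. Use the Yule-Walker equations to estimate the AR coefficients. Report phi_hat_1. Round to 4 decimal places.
\hat\phi_{1} = 0.8450

The Yule-Walker equations for an AR(p) process read, in matrix form,
  Gamma_p phi = r_p,   with   (Gamma_p)_{ij} = gamma(|i - j|),
                       (r_p)_i = gamma(i),   i,j = 1..p.
Substitute the sample gammas (Toeplitz matrix and right-hand side of size 1):
  Gamma_p = [[6.9936]]
  r_p     = [5.9096]
With p = 1 this is the single equation gamma(0) phi_1 = gamma(1):
  phi_hat_1 = gamma(1) / gamma(0) = 5.9096 / 6.9936 = 0.8450.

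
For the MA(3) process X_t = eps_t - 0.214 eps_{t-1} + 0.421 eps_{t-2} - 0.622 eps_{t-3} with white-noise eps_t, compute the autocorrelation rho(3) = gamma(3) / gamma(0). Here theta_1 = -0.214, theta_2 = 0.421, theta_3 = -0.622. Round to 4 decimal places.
\rho(3) = -0.3864

For an MA(q) process with theta_0 = 1, the autocovariance is
  gamma(k) = sigma^2 * sum_{i=0..q-k} theta_i * theta_{i+k},
and rho(k) = gamma(k) / gamma(0). Sigma^2 cancels.
  numerator   = (1)*(-0.622) = -0.622.
  denominator = (1)^2 + (-0.214)^2 + (0.421)^2 + (-0.622)^2 = 1.609921.
  rho(3) = -0.622 / 1.609921 = -0.3864.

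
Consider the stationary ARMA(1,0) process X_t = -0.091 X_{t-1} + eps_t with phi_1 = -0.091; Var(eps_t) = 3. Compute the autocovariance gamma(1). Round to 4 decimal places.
\gamma(1) = -0.2753

Multiply the model equation by X_{t-k} and take expectations. With theta_0 = psi_0 = 1 and psi_j the MA(infinity) weights, this gives
  gamma(k) - sum_i phi_i gamma(k-i) = c_k,
  c_k = sigma^2 * sum_{j=k..q} theta_j psi_{j-k}   (c_k = 0 for k > q),
using gamma(-m) = gamma(m).
Pure AR (q = 0): c_0 = sigma^2 = 3, c_k = 0 for k >= 1.
Equations for k = 0 and k = 1 (AR order 1):
  gamma(0) = phi_1 gamma(1) + c_0
  gamma(1) = phi_1 gamma(0) + c_1
Substituting the second into the first: gamma(0) (1 - phi_1^2) = c_0 + phi_1 c_1, so
  gamma(0) = c_0 / (1 - phi_1^2) = 3 / (1 - (-0.091)^2) = 3 / 0.991719 = 3.02505.
  gamma(1) = phi_1 gamma(0) = (-0.091)(3.02505) = -0.27528.
Therefore gamma(1) = -0.2753 (to 4 decimal places).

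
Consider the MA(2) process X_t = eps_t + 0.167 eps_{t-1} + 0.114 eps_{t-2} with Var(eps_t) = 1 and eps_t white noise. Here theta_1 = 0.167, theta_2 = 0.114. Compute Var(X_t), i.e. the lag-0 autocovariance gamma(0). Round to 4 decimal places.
\gamma(0) = 1.0409

For an MA(q) process X_t = eps_t + sum_i theta_i eps_{t-i} with
Var(eps_t) = sigma^2, the variance is
  gamma(0) = sigma^2 * (1 + sum_i theta_i^2).
  sum_i theta_i^2 = (0.167)^2 + (0.114)^2 = 0.027889 + 0.012996 = 0.040885.
  gamma(0) = 1 * (1 + 0.040885) = 1 * 1.040885 = 1.040885, which rounds to 1.0409.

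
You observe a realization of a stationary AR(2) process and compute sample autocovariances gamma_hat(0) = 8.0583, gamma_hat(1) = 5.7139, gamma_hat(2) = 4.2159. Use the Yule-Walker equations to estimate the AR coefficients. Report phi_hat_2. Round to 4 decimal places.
\hat\phi_{2} = 0.0410

The Yule-Walker equations for an AR(p) process read, in matrix form,
  Gamma_p phi = r_p,   with   (Gamma_p)_{ij} = gamma(|i - j|),
                       (r_p)_i = gamma(i),   i,j = 1..p.
Substitute the sample gammas (Toeplitz matrix and right-hand side of size 2):
  Gamma_p = [[8.0583, 5.7139], [5.7139, 8.0583]]
  r_p     = [5.7139, 4.2159]
Written out:
  8.0583 phi_1 + 5.7139 phi_2 = 5.7139
  5.7139 phi_1 + 8.0583 phi_2 = 4.2159
Solve by Cramer's rule:
  det = gamma(0)^2 - gamma(1)^2 = (8.0583)^2 - (5.7139)^2 = 64.93619889 - 32.64865321 = 32.28754568
  phi_hat_1 = [gamma(1) gamma(0) - gamma(1) gamma(2)] / det = [(5.7139)(8.0583) - (5.7139)(4.2159)] / 32.28754568 = 21.95508936 / 32.28754568 = 0.68
  phi_hat_2 = [gamma(0) gamma(2) - gamma(1)^2] / det = [(8.0583)(4.2159) - (5.7139)^2] / 32.28754568 = 1.32433376 / 32.28754568 = 0.041
So phi_hat = [0.6800, 0.0410].
Therefore phi_hat_2 = 0.0410.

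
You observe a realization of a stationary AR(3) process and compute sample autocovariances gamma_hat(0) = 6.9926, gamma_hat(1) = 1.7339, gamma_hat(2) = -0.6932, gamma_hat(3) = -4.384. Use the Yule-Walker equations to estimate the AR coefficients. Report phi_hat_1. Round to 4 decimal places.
\hat\phi_{1} = 0.1860

The Yule-Walker equations for an AR(p) process read, in matrix form,
  Gamma_p phi = r_p,   with   (Gamma_p)_{ij} = gamma(|i - j|),
                       (r_p)_i = gamma(i),   i,j = 1..p.
Substitute the sample gammas (Toeplitz matrix and right-hand side of size 3):
  Gamma_p = [[6.9926, 1.7339, -0.6932], [1.7339, 6.9926, 1.7339], [-0.6932, 1.7339, 6.9926]]
  r_p     = [1.7339, -0.6932, -4.384]
Written out (R1..R3):
  (R1) 6.9926 phi_1 + 1.7339 phi_2 - 0.6932 phi_3 = 1.7339
  (R2) 1.7339 phi_1 + 6.9926 phi_2 + 1.7339 phi_3 = -0.6932
  (R3) -0.6932 phi_1 + 1.7339 phi_2 + 6.9926 phi_3 = -4.384
Gaussian elimination:
  R2 <- R2 - (1.7339/6.9926) R1 = R2 - (0.247962) R1:  6.562658 phi_2 + 1.905787 phi_3 = -1.123142
  R3 <- R3 - (-0.6932/6.9926) R1 = R3 - (-0.099133) R1:  1.905787 phi_2 + 6.923881 phi_3 = -4.212113
  R3 <- R3 - (1.905787/6.562658) R2 = R3 - (0.290399) R2:  6.370443 phi_3 = -3.885954
Back-substitution:
  phi_hat_3 = -3.885954 / 6.370443 = -0.609997
  phi_hat_2 = (-1.123142 - (1.905787)(-0.609997)) / 6.562658 = 0.006001
  phi_hat_1 = (1.7339 - (1.7339)(0.006001) - (-0.6932)(-0.609997)) / 6.9926 = 0.186003
So phi_hat = [0.1860, 0.0060, -0.6100].
Therefore phi_hat_1 = 0.1860.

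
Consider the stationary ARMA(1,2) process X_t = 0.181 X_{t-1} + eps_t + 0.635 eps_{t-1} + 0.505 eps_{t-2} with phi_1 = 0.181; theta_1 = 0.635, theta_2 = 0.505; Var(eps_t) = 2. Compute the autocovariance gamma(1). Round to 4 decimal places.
\gamma(1) = 2.8566

Multiply the model equation by X_{t-k} and take expectations. With theta_0 = psi_0 = 1 and psi_j the MA(infinity) weights, this gives
  gamma(k) - sum_i phi_i gamma(k-i) = c_k,
  c_k = sigma^2 * sum_{j=k..q} theta_j psi_{j-k}   (c_k = 0 for k > q),
using gamma(-m) = gamma(m).
psi-weights needed (psi_j = theta_j + sum_i phi_i psi_{j-i}):
  psi_1 = theta_1 + phi_1 = 0.635 + (0.181) = 0.816
  psi_2 = theta_2 + phi_1 psi_1 = 0.505 + (0.181)(0.816) = 0.652696
Right-hand sides:
  c_0 = sigma^2 (1 + theta_1 psi_1 + theta_2 psi_2) = 2 * (1 + (0.635)(0.816) + (0.505)(0.652696)) = 2 * 1.847771 = 3.695543
  c_1 = sigma^2 (theta_1 + theta_2 psi_1) = 2 * (0.635 + (0.505)(0.816)) = 2.09416
  c_2 = sigma^2 theta_2 = 2 * (0.505) = 1.01
Equations for k = 0 and k = 1 (AR order 1):
  gamma(0) = phi_1 gamma(1) + c_0
  gamma(1) = phi_1 gamma(0) + c_1
Substituting the second into the first: gamma(0) (1 - phi_1^2) = c_0 + phi_1 c_1, so
  gamma(0) = (c_0 + phi_1 c_1) / (1 - phi_1^2) = (3.695543 + (0.181)(2.09416)) / (1 - (0.181)^2) = 4.074586 / 0.967239 = 4.212595.
  gamma(1) = phi_1 gamma(0) + c_1 = (0.181)(4.212595) + (2.09416) = 2.85664.
Therefore gamma(1) = 2.8566 (to 4 decimal places).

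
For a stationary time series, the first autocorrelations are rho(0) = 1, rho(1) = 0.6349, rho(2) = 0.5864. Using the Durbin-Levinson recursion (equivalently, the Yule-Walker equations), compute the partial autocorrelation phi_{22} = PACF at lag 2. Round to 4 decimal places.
\phi_{22} = 0.3071

The PACF at lag k is phi_{kk}, the last component of the solution
to the Yule-Walker system G_k phi = r_k where
  (G_k)_{ij} = rho(|i - j|), (r_k)_i = rho(i), i,j = 1..k.
Equivalently, Durbin-Levinson gives phi_{kk} iteratively:
  phi_{11} = rho(1)
  phi_{kk} = [rho(k) - sum_{j=1..k-1} phi_{k-1,j} rho(k-j)]
            / [1 - sum_{j=1..k-1} phi_{k-1,j} rho(j)],
  phi_{k,j} = phi_{k-1,j} - phi_{kk} phi_{k-1,k-j},  j = 1..k-1.
Step k = 1:
  phi_11 = rho(1) = 0.6349.
Step k = 2:
  phi_22 = [rho(2) - phi_11 rho(1)] / [1 - phi_11 rho(1)] = [0.5864 - (0.6349)(0.6349)] / [1 - (0.6349)(0.6349)]
         = 0.18330199 / 0.59690199 = 0.3071.
Therefore phi_{22} = 0.3071.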